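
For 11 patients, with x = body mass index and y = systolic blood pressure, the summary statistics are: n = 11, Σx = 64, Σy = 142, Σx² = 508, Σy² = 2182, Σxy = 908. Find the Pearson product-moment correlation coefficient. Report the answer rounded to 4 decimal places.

0.3761

Numerator: nΣxy − (Σx)(Σy) = 11·908 − (64)(142) = 900
Denominator: √[(nΣx²−(Σx)²)(nΣy²−(Σy)²)]
  nΣx²−(Σx)² = 11·508 − 4096 = 1492;  nΣy²−(Σy)² = 11·2182 − 20164 = 3838
  √(1492·3838) = √5726296 = 2392.9680
r = 900 / 2392.9680 = 0.3761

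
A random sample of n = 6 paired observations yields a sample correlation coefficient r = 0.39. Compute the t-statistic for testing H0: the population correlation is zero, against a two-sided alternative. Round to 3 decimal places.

0.847

t = r·√(n−2) / √(1−r²) with r = 0.39, n = 6
  = 0.39·√4 / √(1 − 0.1521)
  = 0.39·2.000000 / 0.920815
  = 0.780000 / 0.920815 = 0.847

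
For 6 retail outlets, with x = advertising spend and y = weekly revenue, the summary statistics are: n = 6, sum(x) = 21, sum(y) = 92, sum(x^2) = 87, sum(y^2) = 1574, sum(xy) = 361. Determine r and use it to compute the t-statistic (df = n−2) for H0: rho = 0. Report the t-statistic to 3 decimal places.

Numerator: nΣxy − (Σx)(Σy) = 6·361 − (21)(92) = 234
Denominator: √[(nΣx²−(Σx)²)(nΣy²−(Σy)²)]
  nΣx²−(Σx)² = 6·87 − 441 = 81;  nΣy²−(Σy)² = 6·1574 − 8464 = 980
  √(81·980) = √79380 = 281.7446
r = 234 / 281.7446 = 0.8305
t = r·√(n−2)/√(1−r²) = 0.8305·√4 / √(1−0.689730) = 1.661000 / 0.557019 = 2.982

2.982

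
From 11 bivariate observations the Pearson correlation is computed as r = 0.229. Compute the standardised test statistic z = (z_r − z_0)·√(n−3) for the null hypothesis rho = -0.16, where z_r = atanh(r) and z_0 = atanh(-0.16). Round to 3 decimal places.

1.116

Fisher z: atanh(0.229) = 0.233134, atanh(-0.16) = -0.161387
z = (z_r − z_0)·√(n−3) = (0.233134 − (-0.161387))·√8 = 0.394521 · 2.828427 = 1.116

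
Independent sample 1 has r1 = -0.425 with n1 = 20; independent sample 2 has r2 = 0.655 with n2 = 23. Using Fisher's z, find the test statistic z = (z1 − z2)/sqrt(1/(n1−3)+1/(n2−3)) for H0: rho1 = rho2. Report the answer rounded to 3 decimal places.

z1 = atanh(-0.425) = -0.453779,  z2 = atanh(0.655) = 0.784006
SE = √(1/(n1−3) + 1/(n2−3)) = √(1/17 + 1/20) = √(0.0588235 + 0.0500000) = √0.1088235 = 0.329884
z = (z1 − z2)/SE = (-0.453779 − 0.784006) / 0.329884 = -1.237785 / 0.329884 = -3.752

-3.752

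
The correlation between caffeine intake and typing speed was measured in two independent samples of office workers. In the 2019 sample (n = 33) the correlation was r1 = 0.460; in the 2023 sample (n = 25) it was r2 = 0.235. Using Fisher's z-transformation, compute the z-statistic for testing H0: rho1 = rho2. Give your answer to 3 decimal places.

0.919

Fisher z-transforms: z1 = atanh(0.460) = 0.497311, z2 = atanh(0.235) = 0.239475; difference d = 0.257836
Var(d) = 1/30 + 1/22 = 0.0333333 + 0.0454545 = 0.0787878
z = d/√Var(d) = 0.257836 / √0.0787878 = 0.257836 / 0.280692 = 0.919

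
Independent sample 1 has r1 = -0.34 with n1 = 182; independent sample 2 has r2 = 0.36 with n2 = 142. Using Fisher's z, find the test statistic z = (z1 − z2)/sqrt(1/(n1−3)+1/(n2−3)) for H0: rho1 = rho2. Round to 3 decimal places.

z1 = atanh(-0.34) = -0.354093,  z2 = atanh(0.36) = 0.376886
SE = √(1/(n1−3) + 1/(n2−3)) = √(1/179 + 1/139) = √(0.0055866 + 0.0071942) = √0.0127808 = 0.113052
z = (z1 − z2)/SE = (-0.354093 − 0.376886) / 0.113052 = -0.730979 / 0.113052 = -6.466

-6.466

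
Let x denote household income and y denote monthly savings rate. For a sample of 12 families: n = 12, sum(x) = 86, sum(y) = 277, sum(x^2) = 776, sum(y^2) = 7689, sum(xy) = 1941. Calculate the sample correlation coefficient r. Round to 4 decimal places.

S_xy = nΣxy − ΣxΣy = 12·1941 − 86·277 = 23292 − 23822 = -530
S_xx = nΣx² − (Σx)² = 12·776 − 86² = 9312 − 7396 = 1916
S_yy = nΣy² − (Σy)² = 12·7689 − 277² = 92268 − 76729 = 15539
r = S_xy / √(S_xx·S_yy) = -530 / √(1916·15539) = -530 / √29772724 = -530 / 5456.4388 = -0.0971

-0.0971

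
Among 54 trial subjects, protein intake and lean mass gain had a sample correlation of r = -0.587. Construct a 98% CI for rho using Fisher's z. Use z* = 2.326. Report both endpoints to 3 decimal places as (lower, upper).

(-0.761, -0.334)

Fisher z: z_r = atanh(r) = ½·ln((1+(-0.587))/(1−(-0.587))) = -0.673077
SE(z) = 1/√(n−3) = 1/√51 = 0.140028
98% ⇒ z* = 2.326; margin = 2.326·0.140028 = 0.325705
CI on z-scale: (-0.998782, -0.347372)
Back-transform: tanh(-0.998782) = -0.761082, tanh(-0.347372) = -0.334043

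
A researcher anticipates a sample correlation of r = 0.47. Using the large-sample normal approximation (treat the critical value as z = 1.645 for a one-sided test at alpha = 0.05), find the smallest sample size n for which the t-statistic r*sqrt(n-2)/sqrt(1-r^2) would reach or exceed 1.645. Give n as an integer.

12

Need r·√(n−2)/√(1−r²) ≥ 1.645
√(n−2) ≥ 1.645·√(1−0.2209) / 0.47 = 1.645·0.882666 / 0.47 = 3.0893
n−2 ≥ 9.5438  ⇒  n ≥ 11.5438
Smallest integer n = 12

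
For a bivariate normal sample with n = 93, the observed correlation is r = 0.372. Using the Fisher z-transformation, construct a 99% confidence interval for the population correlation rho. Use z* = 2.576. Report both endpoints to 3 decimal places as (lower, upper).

(0.119, 0.580)

z_r = atanh(0.372) = 0.390742;  SE = 1/√(n−3) = 1/√90 = 0.105409
z-limits: 0.390742 ± 2.576·0.105409 = 0.390742 ± 0.271534 = [0.119208, 0.662276]
ρ-limits: (tanh 0.119208, tanh 0.662276) = (0.119, 0.580)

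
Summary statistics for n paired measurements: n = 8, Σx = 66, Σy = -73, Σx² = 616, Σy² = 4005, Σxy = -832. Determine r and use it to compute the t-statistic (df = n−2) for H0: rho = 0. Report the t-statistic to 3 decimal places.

-1.305

Numerator: nΣxy − (Σx)(Σy) = 8·(-832) − (66)(-73) = -1838
Denominator: √[(nΣx²−(Σx)²)(nΣy²−(Σy)²)]
  nΣx²−(Σx)² = 8·616 − 4356 = 572;  nΣy²−(Σy)² = 8·4005 − 5329 = 26711
  √(572·26711) = √15278692 = 3908.7967
r = -1838 / 3908.7967 = -0.4702
t = r·√(n−2)/√(1−r²) = -0.4702·√6 / √(1−0.221088) = -1.151750 / 0.882560 = -1.305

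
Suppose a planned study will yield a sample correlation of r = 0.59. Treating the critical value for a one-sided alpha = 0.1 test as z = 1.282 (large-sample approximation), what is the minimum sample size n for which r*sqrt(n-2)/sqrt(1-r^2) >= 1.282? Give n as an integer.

6

r√(n−2)/√(1−r²) ≥ 1.282  ⇔  n−2 ≥ (1.282)²·(1−r²)/r²
(1−r²)/r² = (1−0.3481)/0.3481 = 1.8727
n ≥ 2 + 1.643524·1.8727 = 2 + 3.0778 = 5.0778
⌈5.0778⌉ = 6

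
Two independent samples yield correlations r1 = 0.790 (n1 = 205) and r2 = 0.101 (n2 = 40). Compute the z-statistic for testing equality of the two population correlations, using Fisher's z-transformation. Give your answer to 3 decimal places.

z1 = atanh(0.790) = 1.071432,  z2 = atanh(0.101) = 0.101346
SE = √(1/(n1−3) + 1/(n2−3)) = √(1/202 + 1/37) = √(0.0049505 + 0.0270270) = √0.0319775 = 0.178823
z = (z1 − z2)/SE = (1.071432 − 0.101346) / 0.178823 = 0.970086 / 0.178823 = 5.425

5.425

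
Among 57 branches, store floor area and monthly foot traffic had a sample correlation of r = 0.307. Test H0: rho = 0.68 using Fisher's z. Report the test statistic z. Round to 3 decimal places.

-3.762

z_r = atanh(0.307) = 0.317230,  z_0 = atanh(0.68) = 0.829114
SE = 1/√(n−3) = 1/√54 = 0.136083
z = (z_r − z_0)/SE = (0.317230 − 0.829114) / 0.136083 = -0.511884 / 0.136083 = -3.762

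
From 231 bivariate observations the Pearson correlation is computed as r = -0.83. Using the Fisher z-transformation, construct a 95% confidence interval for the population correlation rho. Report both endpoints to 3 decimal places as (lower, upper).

(-0.866, -0.785)

Fisher z: z_r = atanh(r) = ½·ln((1+(-0.83))/(1−(-0.83))) = -1.188136
SE(z) = 1/√(n−3) = 1/√228 = 0.066227
95% ⇒ z* = 1.960; margin = 1.960·0.066227 = 0.129805
CI on z-scale: (-1.317941, -1.058331)
Back-transform: tanh(-1.317941) = -0.866271, tanh(-1.058331) = -0.785024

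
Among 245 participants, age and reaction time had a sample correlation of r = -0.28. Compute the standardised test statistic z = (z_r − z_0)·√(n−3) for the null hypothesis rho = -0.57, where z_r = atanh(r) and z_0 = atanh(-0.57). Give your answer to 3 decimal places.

Fisher z: atanh(-0.28) = -0.287682, atanh(-0.57) = -0.647523
z = (z_r − z_0)·√(n−3) = (-0.287682 − (-0.647523))·√242 = 0.359841 · 15.556349 = 5.598

5.598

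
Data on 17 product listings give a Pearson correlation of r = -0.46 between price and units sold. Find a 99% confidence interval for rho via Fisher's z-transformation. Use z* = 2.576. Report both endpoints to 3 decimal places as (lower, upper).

Fisher z: z_r = atanh(r) = ½·ln((1+(-0.46))/(1−(-0.46))) = -0.497311
SE(z) = 1/√(n−3) = 1/√14 = 0.267261
99% ⇒ z* = 2.576; margin = 2.576·0.267261 = 0.688464
CI on z-scale: (-1.185775, 0.191153)
Back-transform: tanh(-1.185775) = -0.829264, tanh(0.191153) = 0.188858

(-0.829, 0.189)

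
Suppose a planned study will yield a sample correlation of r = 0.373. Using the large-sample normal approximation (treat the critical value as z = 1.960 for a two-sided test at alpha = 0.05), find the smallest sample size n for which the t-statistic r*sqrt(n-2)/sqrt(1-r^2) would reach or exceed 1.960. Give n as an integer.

r√(n−2)/√(1−r²) ≥ 1.960  ⇔  n−2 ≥ (1.960)²·(1−r²)/r²
(1−r²)/r² = (1−0.139129)/0.139129 = 6.1876
n ≥ 2 + 3.8416·6.1876 = 2 + 23.7703 = 25.7703
⌈25.7703⌉ = 26

26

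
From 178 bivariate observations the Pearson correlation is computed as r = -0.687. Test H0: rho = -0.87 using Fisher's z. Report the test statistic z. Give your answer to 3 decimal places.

Fisher z: atanh(-0.687) = -0.842252, atanh(-0.87) = -1.333080
z = (z_r − z_0)·√(n−3) = (-0.842252 − (-1.333080))·√175 = 0.490828 · 13.228757 = 6.493

6.493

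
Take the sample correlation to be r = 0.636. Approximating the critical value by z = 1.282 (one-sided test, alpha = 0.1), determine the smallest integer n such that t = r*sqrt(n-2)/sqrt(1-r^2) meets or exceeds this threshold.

r√(n−2)/√(1−r²) ≥ 1.282  ⇔  n−2 ≥ (1.282)²·(1−r²)/r²
(1−r²)/r² = (1−0.404496)/0.404496 = 1.4722
n ≥ 2 + 1.643524·1.4722 = 2 + 2.4196 = 4.4196
⌈4.4196⌉ = 5

5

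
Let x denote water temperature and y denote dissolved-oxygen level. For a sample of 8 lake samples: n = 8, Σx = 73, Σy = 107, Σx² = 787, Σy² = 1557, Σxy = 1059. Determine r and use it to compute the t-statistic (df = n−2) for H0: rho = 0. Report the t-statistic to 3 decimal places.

2.210

S_xy = nΣxy − ΣxΣy = 8·1059 − 73·107 = 8472 − 7811 = 661
S_xx = nΣx² − (Σx)² = 8·787 − 73² = 6296 − 5329 = 967
S_yy = nΣy² − (Σy)² = 8·1557 − 107² = 12456 − 11449 = 1007
r = S_xy / √(S_xx·S_yy) = 661 / √(967·1007) = 661 / √973769 = 661 / 986.7973 = 0.6698
t = r·√(n−2)/√(1−r²) = 0.6698·√6 / √(1−0.448632) = 1.640668 / 0.742542 = 2.210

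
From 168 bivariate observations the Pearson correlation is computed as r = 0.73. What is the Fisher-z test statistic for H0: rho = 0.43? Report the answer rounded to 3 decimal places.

z_r = atanh(0.73) = 0.928727,  z_0 = atanh(0.43) = 0.459897
SE = 1/√(n−3) = 1/√165 = 0.077850
z = (z_r − z_0)/SE = (0.928727 − 0.459897) / 0.077850 = 0.468830 / 0.077850 = 6.022

6.022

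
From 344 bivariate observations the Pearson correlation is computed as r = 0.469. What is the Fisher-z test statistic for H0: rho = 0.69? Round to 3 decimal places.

-6.263

z_r = atanh(0.469) = 0.508788,  z_0 = atanh(0.69) = 0.847956
SE = 1/√(n−3) = 1/√341 = 0.054153
z = (z_r − z_0)/SE = (0.508788 − 0.847956) / 0.054153 = -0.339168 / 0.054153 = -6.263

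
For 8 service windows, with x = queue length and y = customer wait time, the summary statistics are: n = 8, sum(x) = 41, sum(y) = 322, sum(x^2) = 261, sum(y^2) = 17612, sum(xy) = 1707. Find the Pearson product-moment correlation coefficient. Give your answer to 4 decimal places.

Numerator: nΣxy − (Σx)(Σy) = 8·1707 − (41)(322) = 454
Denominator: √[(nΣx²−(Σx)²)(nΣy²−(Σy)²)]
  nΣx²−(Σx)² = 8·261 − 1681 = 407;  nΣy²−(Σy)² = 8·17612 − 103684 = 37212
  √(407·37212) = √15145284 = 3891.6942
r = 454 / 3891.6942 = 0.1167

0.1167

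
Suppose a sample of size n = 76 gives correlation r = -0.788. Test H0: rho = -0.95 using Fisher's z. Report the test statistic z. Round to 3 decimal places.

z_r = atanh(-0.788) = -1.066133,  z_0 = atanh(-0.95) = -1.831781
SE = 1/√(n−3) = 1/√73 = 0.117041
z = (z_r − z_0)/SE = (-1.066133 − (-1.831781)) / 0.117041 = 0.765648 / 0.117041 = 6.542

6.542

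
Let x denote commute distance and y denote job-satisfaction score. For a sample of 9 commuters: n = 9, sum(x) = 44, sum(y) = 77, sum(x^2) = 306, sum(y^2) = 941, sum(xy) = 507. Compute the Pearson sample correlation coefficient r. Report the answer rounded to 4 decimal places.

S_xy = nΣxy − ΣxΣy = 9·507 − 44·77 = 4563 − 3388 = 1175
S_xx = nΣx² − (Σx)² = 9·306 − 44² = 2754 − 1936 = 818
S_yy = nΣy² − (Σy)² = 9·941 − 77² = 8469 − 5929 = 2540
r = S_xy / √(S_xx·S_yy) = 1175 / √(818·2540) = 1175 / √2077720 = 1175 / 1441.4298 = 0.8152

0.8152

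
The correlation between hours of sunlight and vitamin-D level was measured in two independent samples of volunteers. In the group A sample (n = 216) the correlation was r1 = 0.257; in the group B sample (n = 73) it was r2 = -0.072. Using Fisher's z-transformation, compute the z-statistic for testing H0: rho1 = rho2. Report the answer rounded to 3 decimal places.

Fisher z-transforms: z1 = atanh(0.257) = 0.262894, z2 = atanh(-0.072) = -0.072125; difference d = 0.335019
Var(d) = 1/213 + 1/70 = 0.0046948 + 0.0142857 = 0.0189805
z = d/√Var(d) = 0.335019 / √0.0189805 = 0.335019 / 0.137770 = 2.432

2.432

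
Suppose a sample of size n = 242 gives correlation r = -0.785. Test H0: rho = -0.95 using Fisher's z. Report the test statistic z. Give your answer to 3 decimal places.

11.958

z_r = atanh(-0.785) = -1.058268,  z_0 = atanh(-0.95) = -1.831781
SE = 1/√(n−3) = 1/√239 = 0.064685
z = (z_r − z_0)/SE = (-1.058268 − (-1.831781)) / 0.064685 = 0.773513 / 0.064685 = 11.958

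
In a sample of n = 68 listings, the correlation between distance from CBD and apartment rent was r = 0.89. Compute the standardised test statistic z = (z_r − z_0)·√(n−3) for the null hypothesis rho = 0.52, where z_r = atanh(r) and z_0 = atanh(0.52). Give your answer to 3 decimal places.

6.817

Fisher z: atanh(0.89) = 1.421926, atanh(0.52) = 0.576340
z = (z_r − z_0)·√(n−3) = (1.421926 − 0.576340)·√65 = 0.845586 · 8.062258 = 6.817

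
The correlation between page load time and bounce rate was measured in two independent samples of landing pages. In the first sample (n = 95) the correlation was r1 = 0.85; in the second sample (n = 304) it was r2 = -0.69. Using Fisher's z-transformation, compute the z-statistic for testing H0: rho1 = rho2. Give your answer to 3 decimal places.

17.662

Fisher z-transforms: z1 = atanh(0.85) = 1.256153, z2 = atanh(-0.69) = -0.847956; difference d = 2.104109
Var(d) = 1/92 + 1/301 = 0.0108696 + 0.0033223 = 0.0141919
z = d/√Var(d) = 2.104109 / √0.0141919 = 2.104109 / 0.119130 = 17.662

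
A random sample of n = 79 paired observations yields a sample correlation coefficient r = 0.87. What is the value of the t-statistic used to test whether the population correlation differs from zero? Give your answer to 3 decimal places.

1 − r² = 1 − 0.7569 = 0.2431;  √(1−r²) = 0.493052
√(n−2) = √77 = 8.774964
t = r·√(n−2)/√(1−r²) = 0.87 · 8.774964 / 0.493052 = 15.484

15.484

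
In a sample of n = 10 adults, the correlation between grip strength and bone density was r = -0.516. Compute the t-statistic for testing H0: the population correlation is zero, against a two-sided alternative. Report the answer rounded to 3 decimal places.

-1.704

t = r·√(n−2) / √(1−r²) with r = -0.516, n = 10
  = -0.516·√8 / √(1 − 0.266256)
  = -0.516·2.828427 / 0.856589
  = -1.459468 / 0.856589 = -1.704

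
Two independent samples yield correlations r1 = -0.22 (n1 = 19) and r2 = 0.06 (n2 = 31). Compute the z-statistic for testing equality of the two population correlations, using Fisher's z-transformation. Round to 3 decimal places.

-0.905

z1 = atanh(-0.22) = -0.223656,  z2 = atanh(0.06) = 0.060072
SE = √(1/(n1−3) + 1/(n2−3)) = √(1/16 + 1/28) = √(0.0625000 + 0.0357143) = √0.0982143 = 0.313392
z = (z1 − z2)/SE = (-0.223656 − 0.060072) / 0.313392 = -0.283728 / 0.313392 = -0.905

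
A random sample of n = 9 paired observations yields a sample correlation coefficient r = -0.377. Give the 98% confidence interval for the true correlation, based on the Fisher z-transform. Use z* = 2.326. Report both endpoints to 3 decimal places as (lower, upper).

z_r = atanh(-0.377) = -0.396558;  SE = 1/√(n−3) = 1/√6 = 0.408248
z-limits: -0.396558 ± 2.326·0.408248 = -0.396558 ± 0.949585 = [-1.346143, 0.553027]
ρ-limits: (tanh -1.346143, tanh 0.553027) = (-0.873, 0.503)

(-0.873, 0.503)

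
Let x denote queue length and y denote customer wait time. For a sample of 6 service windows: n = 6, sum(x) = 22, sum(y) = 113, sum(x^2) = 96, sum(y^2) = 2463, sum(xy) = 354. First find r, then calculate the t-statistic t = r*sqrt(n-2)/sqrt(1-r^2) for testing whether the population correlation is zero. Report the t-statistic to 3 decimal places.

Numerator: nΣxy − (Σx)(Σy) = 6·354 − (22)(113) = -362
Denominator: √[(nΣx²−(Σx)²)(nΣy²−(Σy)²)]
  nΣx²−(Σx)² = 6·96 − 484 = 92;  nΣy²−(Σy)² = 6·2463 − 12769 = 2009
  √(92·2009) = √184828 = 429.9163
r = -362 / 429.9163 = -0.8420
t = r·√(n−2)/√(1−r²) = -0.8420·√4 / √(1−0.708964) = -1.684000 / 0.539478 = -3.122

-3.122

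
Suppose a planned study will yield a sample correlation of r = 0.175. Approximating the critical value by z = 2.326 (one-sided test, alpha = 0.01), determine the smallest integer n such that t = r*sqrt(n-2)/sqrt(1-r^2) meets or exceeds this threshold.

174

r√(n−2)/√(1−r²) ≥ 2.326  ⇔  n−2 ≥ (2.326)²·(1−r²)/r²
(1−r²)/r² = (1−0.030625)/0.030625 = 31.6531
n ≥ 2 + 5.410276·31.6531 = 2 + 171.2520 = 173.2520
⌈173.2520⌉ = 174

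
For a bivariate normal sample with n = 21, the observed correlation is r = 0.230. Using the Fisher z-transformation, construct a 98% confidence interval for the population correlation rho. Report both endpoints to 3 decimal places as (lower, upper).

(-0.304, 0.654)

Fisher z: z_r = atanh(r) = ½·ln((1+0.230)/(1−0.230)) = 0.234189
SE(z) = 1/√(n−3) = 1/√18 = 0.235702
98% ⇒ z* = 2.326; margin = 2.326·0.235702 = 0.548243
CI on z-scale: (-0.314054, 0.782432)
Back-transform: tanh(-0.314054) = -0.304121, tanh(0.782432) = 0.654100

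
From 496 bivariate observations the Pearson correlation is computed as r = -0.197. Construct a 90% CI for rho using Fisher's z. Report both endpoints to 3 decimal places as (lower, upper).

(-0.267, -0.125)

z_r = atanh(-0.197) = -0.199609;  SE = 1/√(n−3) = 1/√493 = 0.045038
z-limits: -0.199609 ± 1.645·0.045038 = -0.199609 ± 0.074088 = [-0.273697, -0.125521]
ρ-limits: (tanh -0.273697, tanh -0.125521) = (-0.267, -0.125)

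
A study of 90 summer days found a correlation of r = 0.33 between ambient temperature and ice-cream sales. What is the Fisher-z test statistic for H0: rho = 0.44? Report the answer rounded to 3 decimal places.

Fisher z: atanh(0.33) = 0.342828, atanh(0.44) = 0.472231
z = (z_r − z_0)·√(n−3) = (0.342828 − 0.472231)·√87 = -0.129403 · 9.327379 = -1.207

-1.207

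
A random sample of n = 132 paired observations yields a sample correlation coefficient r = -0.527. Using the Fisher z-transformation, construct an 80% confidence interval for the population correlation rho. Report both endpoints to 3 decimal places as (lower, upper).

(-0.604, -0.441)

Fisher z: z_r = atanh(r) = ½·ln((1+(-0.527))/(1−(-0.527))) = -0.585982
SE(z) = 1/√(n−3) = 1/√129 = 0.088045
80% ⇒ z* = 1.282; margin = 1.282·0.088045 = 0.112874
CI on z-scale: (-0.698856, -0.473108)
Back-transform: tanh(-0.698856) = -0.603641, tanh(-0.473108) = -0.440707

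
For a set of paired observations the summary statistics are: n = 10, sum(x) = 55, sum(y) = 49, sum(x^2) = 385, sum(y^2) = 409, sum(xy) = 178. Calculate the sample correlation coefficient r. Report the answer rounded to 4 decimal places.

-0.7751

Numerator: nΣxy − (Σx)(Σy) = 10·178 − (55)(49) = -915
Denominator: √[(nΣx²−(Σx)²)(nΣy²−(Σy)²)]
  nΣx²−(Σx)² = 10·385 − 3025 = 825;  nΣy²−(Σy)² = 10·409 − 2401 = 1689
  √(825·1689) = √1393425 = 1180.4342
r = -915 / 1180.4342 = -0.7751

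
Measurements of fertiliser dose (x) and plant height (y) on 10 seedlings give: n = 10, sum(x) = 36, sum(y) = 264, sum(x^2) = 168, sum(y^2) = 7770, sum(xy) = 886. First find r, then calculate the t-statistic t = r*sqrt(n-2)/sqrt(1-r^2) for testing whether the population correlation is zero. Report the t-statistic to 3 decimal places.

-1.117

S_xy = nΣxy − ΣxΣy = 10·886 − 36·264 = 8860 − 9504 = -644
S_xx = nΣx² − (Σx)² = 10·168 − 36² = 1680 − 1296 = 384
S_yy = nΣy² − (Σy)² = 10·7770 − 264² = 77700 − 69696 = 8004
r = S_xy / √(S_xx·S_yy) = -644 / √(384·8004) = -644 / √3073536 = -644 / 1753.1503 = -0.3673
t = r·√(n−2)/√(1−r²) = -0.3673·√8 / √(1−0.134909) = -1.038881 / 0.930103 = -1.117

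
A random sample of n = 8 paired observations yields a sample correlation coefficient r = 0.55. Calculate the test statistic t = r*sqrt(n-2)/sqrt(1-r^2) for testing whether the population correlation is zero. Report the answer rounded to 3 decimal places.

1 − r² = 1 − 0.3025 = 0.6975;  √(1−r²) = 0.835165
√(n−2) = √6 = 2.449490
t = r·√(n−2)/√(1−r²) = 0.55 · 2.449490 / 0.835165 = 1.613

1.613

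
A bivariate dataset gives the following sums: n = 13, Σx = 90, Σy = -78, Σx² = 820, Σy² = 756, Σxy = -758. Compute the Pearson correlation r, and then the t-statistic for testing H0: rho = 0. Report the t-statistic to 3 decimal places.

S_xy = nΣxy − ΣxΣy = 13·(-758) − 90·(-78) = -9854 − (-7020) = -2834
S_xx = nΣx² − (Σx)² = 13·820 − 90² = 10660 − 8100 = 2560
S_yy = nΣy² − (Σy)² = 13·756 − (-78)² = 9828 − 6084 = 3744
r = S_xy / √(S_xx·S_yy) = -2834 / √(2560·3744) = -2834 / √9584640 = -2834 / 3095.9070 = -0.9154
t = r·√(n−2)/√(1−r²) = -0.9154·√11 / √(1−0.837957) = -3.036038 / 0.402546 = -7.542

-7.542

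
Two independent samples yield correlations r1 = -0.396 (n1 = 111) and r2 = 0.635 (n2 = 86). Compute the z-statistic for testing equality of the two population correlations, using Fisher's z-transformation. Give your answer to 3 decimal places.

Fisher z-transforms: z1 = atanh(-0.396) = -0.418896, z2 = atanh(0.635) = 0.749750; difference d = -1.168646
Var(d) = 1/108 + 1/83 = 0.0092593 + 0.0120482 = 0.0213075
z = d/√Var(d) = -1.168646 / √0.0213075 = -1.168646 / 0.145971 = -8.006

-8.006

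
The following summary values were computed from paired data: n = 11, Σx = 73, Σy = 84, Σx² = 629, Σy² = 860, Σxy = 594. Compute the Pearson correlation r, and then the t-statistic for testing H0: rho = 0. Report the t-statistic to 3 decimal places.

0.630

Numerator: nΣxy − (Σx)(Σy) = 11·594 − (73)(84) = 402
Denominator: √[(nΣx²−(Σx)²)(nΣy²−(Σy)²)]
  nΣx²−(Σx)² = 11·629 − 5329 = 1590;  nΣy²−(Σy)² = 11·860 − 7056 = 2404
  √(1590·2404) = √3822360 = 1955.0857
r = 402 / 1955.0857 = 0.2056
t = r·√(n−2)/√(1−r²) = 0.2056·√9 / √(1−0.042271) = 0.616800 / 0.978636 = 0.630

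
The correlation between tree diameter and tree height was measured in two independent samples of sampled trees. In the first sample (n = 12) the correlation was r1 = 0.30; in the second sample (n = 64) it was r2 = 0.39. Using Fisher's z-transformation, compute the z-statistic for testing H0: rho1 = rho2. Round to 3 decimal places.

Fisher z-transforms: z1 = atanh(0.30) = 0.309520, z2 = atanh(0.39) = 0.411800; difference d = -0.102280
Var(d) = 1/9 + 1/61 = 0.1111111 + 0.0163934 = 0.1275045
z = d/√Var(d) = -0.102280 / √0.1275045 = -0.102280 / 0.357078 = -0.286

-0.286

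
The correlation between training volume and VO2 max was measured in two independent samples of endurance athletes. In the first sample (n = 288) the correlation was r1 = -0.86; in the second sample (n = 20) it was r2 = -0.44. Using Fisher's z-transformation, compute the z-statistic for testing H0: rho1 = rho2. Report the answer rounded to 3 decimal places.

Fisher z-transforms: z1 = atanh(-0.86) = -1.293345, z2 = atanh(-0.44) = -0.472231; difference d = -0.821114
Var(d) = 1/285 + 1/17 = 0.0035088 + 0.0588235 = 0.0623323
z = d/√Var(d) = -0.821114 / √0.0623323 = -0.821114 / 0.249664 = -3.289

-3.289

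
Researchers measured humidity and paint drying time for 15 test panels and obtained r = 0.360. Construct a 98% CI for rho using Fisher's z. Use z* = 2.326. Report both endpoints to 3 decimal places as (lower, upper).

(-0.286, 0.781)

z_r = atanh(0.360) = 0.376886;  SE = 1/√(n−3) = 1/√12 = 0.288675
z-limits: 0.376886 ± 2.326·0.288675 = 0.376886 ± 0.671458 = [-0.294572, 1.048344]
ρ-limits: (tanh -0.294572, tanh 1.048344) = (-0.286, 0.781)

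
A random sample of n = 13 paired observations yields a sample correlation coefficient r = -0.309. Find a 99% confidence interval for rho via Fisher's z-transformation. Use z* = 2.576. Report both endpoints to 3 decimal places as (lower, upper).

Fisher z: z_r = atanh(r) = ½·ln((1+(-0.309))/(1−(-0.309))) = -0.319439
SE(z) = 1/√(n−3) = 1/√10 = 0.316228
99% ⇒ z* = 2.576; margin = 2.576·0.316228 = 0.814603
CI on z-scale: (-1.134042, 0.495164)
Back-transform: tanh(-1.134042) = -0.812398, tanh(0.495164) = 0.458305

(-0.812, 0.458)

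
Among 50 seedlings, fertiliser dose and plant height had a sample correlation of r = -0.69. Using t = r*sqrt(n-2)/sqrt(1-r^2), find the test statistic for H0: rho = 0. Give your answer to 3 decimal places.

t = r·√(n−2) / √(1−r²) with r = -0.69, n = 50
  = -0.69·√48 / √(1 − 0.4761)
  = -0.69·6.928203 / 0.723809
  = -4.780460 / 0.723809 = -6.605

-6.605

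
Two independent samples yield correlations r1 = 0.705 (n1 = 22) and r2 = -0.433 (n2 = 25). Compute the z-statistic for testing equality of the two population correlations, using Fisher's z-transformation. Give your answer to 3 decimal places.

4.281

Fisher z-transforms: z1 = atanh(0.705) = 0.877173, z2 = atanh(-0.433) = -0.463583; difference d = 1.340756
Var(d) = 1/19 + 1/22 = 0.0526316 + 0.0454545 = 0.0980861
z = d/√Var(d) = 1.340756 / √0.0980861 = 1.340756 / 0.313187 = 4.281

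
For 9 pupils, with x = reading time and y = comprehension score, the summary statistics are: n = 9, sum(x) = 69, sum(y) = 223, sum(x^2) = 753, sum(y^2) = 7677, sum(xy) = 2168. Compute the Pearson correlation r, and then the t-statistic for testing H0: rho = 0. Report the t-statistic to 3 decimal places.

2.326

S_xy = nΣxy − ΣxΣy = 9·2168 − 69·223 = 19512 − 15387 = 4125
S_xx = nΣx² − (Σx)² = 9·753 − 69² = 6777 − 4761 = 2016
S_yy = nΣy² − (Σy)² = 9·7677 − 223² = 69093 − 49729 = 19364
r = S_xy / √(S_xx·S_yy) = 4125 / √(2016·19364) = 4125 / √39037824 = 4125 / 6248.0256 = 0.6602
t = r·√(n−2)/√(1−r²) = 0.6602·√7 / √(1−0.435864) = 1.746725 / 0.751090 = 2.326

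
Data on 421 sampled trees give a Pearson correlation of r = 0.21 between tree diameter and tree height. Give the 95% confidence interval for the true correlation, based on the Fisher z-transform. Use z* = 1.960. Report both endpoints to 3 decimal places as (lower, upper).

z_r = atanh(0.21) = 0.213171;  SE = 1/√(n−3) = 1/√418 = 0.048912
z-limits: 0.213171 ± 1.960·0.048912 = 0.213171 ± 0.095868 = [0.117303, 0.309039]
ρ-limits: (tanh 0.117303, tanh 0.309039) = (0.117, 0.300)

(0.117, 0.300)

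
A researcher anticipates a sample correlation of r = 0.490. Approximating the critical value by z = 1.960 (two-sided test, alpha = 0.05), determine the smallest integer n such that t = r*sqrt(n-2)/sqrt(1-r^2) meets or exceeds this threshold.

Need r·√(n−2)/√(1−r²) ≥ 1.960
√(n−2) ≥ 1.960·√(1−0.240100) / 0.490 = 1.960·0.871722 / 0.490 = 3.4869
n−2 ≥ 12.1585  ⇒  n ≥ 14.1585
Smallest integer n = 15

15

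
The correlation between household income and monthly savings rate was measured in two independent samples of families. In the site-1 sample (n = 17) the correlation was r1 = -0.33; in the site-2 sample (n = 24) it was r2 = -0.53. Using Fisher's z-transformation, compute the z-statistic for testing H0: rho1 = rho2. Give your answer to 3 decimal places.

0.717

Fisher z-transforms: z1 = atanh(-0.33) = -0.342828, z2 = atanh(-0.53) = -0.590145; difference d = 0.247317
Var(d) = 1/14 + 1/21 = 0.0714286 + 0.0476190 = 0.1190476
z = d/√Var(d) = 0.247317 / √0.1190476 = 0.247317 / 0.345033 = 0.717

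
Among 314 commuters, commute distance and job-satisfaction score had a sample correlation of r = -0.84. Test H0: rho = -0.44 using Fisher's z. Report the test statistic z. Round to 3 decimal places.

-13.208

z_r = atanh(-0.84) = -1.221174,  z_0 = atanh(-0.44) = -0.472231
SE = 1/√(n−3) = 1/√311 = 0.056705
z = (z_r − z_0)/SE = (-1.221174 − (-0.472231)) / 0.056705 = -0.748943 / 0.056705 = -13.208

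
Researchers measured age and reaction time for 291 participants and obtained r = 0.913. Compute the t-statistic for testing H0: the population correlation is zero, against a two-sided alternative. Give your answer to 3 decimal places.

t = r·√(n−2) / √(1−r²) with r = 0.913, n = 291
  = 0.913·√289 / √(1 − 0.833569)
  = 0.913·17.000000 / 0.407960
  = 15.521000 / 0.407960 = 38.045

38.045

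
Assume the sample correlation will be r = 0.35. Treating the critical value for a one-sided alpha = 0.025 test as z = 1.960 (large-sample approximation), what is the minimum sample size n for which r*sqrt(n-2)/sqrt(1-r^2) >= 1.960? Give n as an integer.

30

Need r·√(n−2)/√(1−r²) ≥ 1.960
√(n−2) ≥ 1.960·√(1−0.1225) / 0.35 = 1.960·0.936750 / 0.35 = 5.2458
n−2 ≥ 27.5184  ⇒  n ≥ 29.5184
Smallest integer n = 30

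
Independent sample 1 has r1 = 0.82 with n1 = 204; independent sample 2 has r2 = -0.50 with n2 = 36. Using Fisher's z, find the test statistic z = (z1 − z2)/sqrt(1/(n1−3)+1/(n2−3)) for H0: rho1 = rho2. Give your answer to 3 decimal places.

z1 = atanh(0.82) = 1.156817,  z2 = atanh(-0.50) = -0.549306
SE = √(1/(n1−3) + 1/(n2−3)) = √(1/201 + 1/33) = √(0.0049751 + 0.0303030) = √0.0352781 = 0.187825
z = (z1 − z2)/SE = (1.156817 − (-0.549306)) / 0.187825 = 1.706123 / 0.187825 = 9.084

9.084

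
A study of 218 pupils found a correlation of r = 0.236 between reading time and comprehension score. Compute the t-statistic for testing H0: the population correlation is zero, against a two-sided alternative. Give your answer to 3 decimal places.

t = r·√(n−2) / √(1−r²) with r = 0.236, n = 218
  = 0.236·√216 / √(1 − 0.055696)
  = 0.236·14.696938 / 0.971753
  = 3.468477 / 0.971753 = 3.569

3.569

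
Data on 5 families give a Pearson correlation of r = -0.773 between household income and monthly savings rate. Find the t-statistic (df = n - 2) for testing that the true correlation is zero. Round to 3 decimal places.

1 − r² = 1 − 0.597529 = 0.402471;  √(1−r²) = 0.634406
√(n−2) = √3 = 1.732051
t = r·√(n−2)/√(1−r²) = -0.773 · 1.732051 / 0.634406 = -2.110

-2.110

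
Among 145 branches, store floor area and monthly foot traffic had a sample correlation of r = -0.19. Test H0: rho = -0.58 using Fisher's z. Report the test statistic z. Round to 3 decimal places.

5.602

z_r = atanh(-0.19) = -0.192337,  z_0 = atanh(-0.58) = -0.662463
SE = 1/√(n−3) = 1/√142 = 0.083918
z = (z_r − z_0)/SE = (-0.192337 − (-0.662463)) / 0.083918 = 0.470126 / 0.083918 = 5.602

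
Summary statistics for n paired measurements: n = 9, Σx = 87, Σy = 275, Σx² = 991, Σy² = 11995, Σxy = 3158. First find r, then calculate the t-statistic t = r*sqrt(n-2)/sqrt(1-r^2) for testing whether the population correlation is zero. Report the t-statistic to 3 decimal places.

2.458

Numerator: nΣxy − (Σx)(Σy) = 9·3158 − (87)(275) = 4497
Denominator: √[(nΣx²−(Σx)²)(nΣy²−(Σy)²)]
  nΣx²−(Σx)² = 9·991 − 7569 = 1350;  nΣy²−(Σy)² = 9·11995 − 75625 = 32330
  √(1350·32330) = √43645500 = 6606.4741
r = 4497 / 6606.4741 = 0.6807
t = r·√(n−2)/√(1−r²) = 0.6807·√7 / √(1−0.463352) = 1.800963 / 0.732563 = 2.458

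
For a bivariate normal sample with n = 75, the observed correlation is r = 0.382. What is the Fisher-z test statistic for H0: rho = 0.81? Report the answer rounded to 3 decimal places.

Fisher z: atanh(0.382) = 0.402399, atanh(0.81) = 1.127029
z = (z_r − z_0)·√(n−3) = (0.402399 − 1.127029)·√72 = -0.724630 · 8.485281 = -6.149

-6.149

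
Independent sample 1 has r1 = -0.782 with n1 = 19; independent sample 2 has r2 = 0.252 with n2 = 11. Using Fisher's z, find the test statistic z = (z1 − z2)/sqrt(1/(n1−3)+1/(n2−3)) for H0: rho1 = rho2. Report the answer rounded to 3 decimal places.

-3.021

z1 = atanh(-0.782) = -1.050498,  z2 = atanh(0.252) = 0.257547
SE = √(1/(n1−3) + 1/(n2−3)) = √(1/16 + 1/8) = √(0.0625000 + 0.1250000) = √0.1875000 = 0.433013
z = (z1 − z2)/SE = (-1.050498 − 0.257547) / 0.433013 = -1.308045 / 0.433013 = -3.021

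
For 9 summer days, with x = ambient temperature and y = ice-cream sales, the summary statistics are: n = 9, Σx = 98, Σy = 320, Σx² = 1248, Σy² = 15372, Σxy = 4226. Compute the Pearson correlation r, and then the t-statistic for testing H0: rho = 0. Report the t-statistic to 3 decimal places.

S_xy = nΣxy − ΣxΣy = 9·4226 − 98·320 = 38034 − 31360 = 6674
S_xx = nΣx² − (Σx)² = 9·1248 − 98² = 11232 − 9604 = 1628
S_yy = nΣy² − (Σy)² = 9·15372 − 320² = 138348 − 102400 = 35948
r = S_xy / √(S_xx·S_yy) = 6674 / √(1628·35948) = 6674 / √58523344 = 6674 / 7650.0552 = 0.8724
t = r·√(n−2)/√(1−r²) = 0.8724·√7 / √(1−0.761082) = 2.308153 / 0.488792 = 4.722

4.722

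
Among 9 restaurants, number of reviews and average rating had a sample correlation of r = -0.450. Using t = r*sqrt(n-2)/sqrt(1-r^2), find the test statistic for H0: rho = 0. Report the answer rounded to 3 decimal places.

-1.333

1 − r² = 1 − 0.202500 = 0.797500;  √(1−r²) = 0.893029
√(n−2) = √7 = 2.645751
t = r·√(n−2)/√(1−r²) = -0.450 · 2.645751 / 0.893029 = -1.333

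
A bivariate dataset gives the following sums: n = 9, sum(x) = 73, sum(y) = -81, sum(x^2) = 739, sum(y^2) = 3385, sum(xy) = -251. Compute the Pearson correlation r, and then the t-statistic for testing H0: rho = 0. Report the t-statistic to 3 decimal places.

Numerator: nΣxy − (Σx)(Σy) = 9·(-251) − (73)(-81) = 3654
Denominator: √[(nΣx²−(Σx)²)(nΣy²−(Σy)²)]
  nΣx²−(Σx)² = 9·739 − 5329 = 1322;  nΣy²−(Σy)² = 9·3385 − 6561 = 23904
  √(1322·23904) = √31601088 = 5621.4845
r = 3654 / 5621.4845 = 0.6500
t = r·√(n−2)/√(1−r²) = 0.6500·√7 / √(1−0.422500) = 1.719738 / 0.759934 = 2.263

2.263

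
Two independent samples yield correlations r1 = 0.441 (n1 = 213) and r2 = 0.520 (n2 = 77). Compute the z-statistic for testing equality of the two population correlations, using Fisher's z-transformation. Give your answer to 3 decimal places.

Fisher z-transforms: z1 = atanh(0.441) = 0.473472, z2 = atanh(0.520) = 0.576340; difference d = -0.102868
Var(d) = 1/210 + 1/74 = 0.0047619 + 0.0135135 = 0.0182754
z = d/√Var(d) = -0.102868 / √0.0182754 = -0.102868 / 0.135187 = -0.761

-0.761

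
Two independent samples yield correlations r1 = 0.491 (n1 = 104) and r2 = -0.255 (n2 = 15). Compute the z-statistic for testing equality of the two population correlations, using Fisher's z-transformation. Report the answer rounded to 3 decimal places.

2.614

Fisher z-transforms: z1 = atanh(0.491) = 0.537377, z2 = atanh(-0.255) = -0.260753; difference d = 0.798130
Var(d) = 1/101 + 1/12 = 0.0099010 + 0.0833333 = 0.0932343
z = d/√Var(d) = 0.798130 / √0.0932343 = 0.798130 / 0.305343 = 2.614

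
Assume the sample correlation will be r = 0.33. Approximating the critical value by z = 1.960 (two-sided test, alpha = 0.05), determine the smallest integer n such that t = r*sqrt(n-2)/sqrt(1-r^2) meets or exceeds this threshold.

r√(n−2)/√(1−r²) ≥ 1.960  ⇔  n−2 ≥ (1.960)²·(1−r²)/r²
(1−r²)/r² = (1−0.1089)/0.1089 = 8.1827
n ≥ 2 + 3.8416·8.1827 = 2 + 31.4347 = 33.4347
⌈33.4347⌉ = 34

34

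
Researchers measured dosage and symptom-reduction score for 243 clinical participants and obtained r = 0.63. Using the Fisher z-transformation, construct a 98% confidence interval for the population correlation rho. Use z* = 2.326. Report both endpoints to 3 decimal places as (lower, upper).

z_r = atanh(0.63) = 0.741416;  SE = 1/√(n−3) = 1/√240 = 0.064550
z-limits: 0.741416 ± 2.326·0.064550 = 0.741416 ± 0.150143 = [0.591273, 0.891559]
ρ-limits: (tanh 0.591273, tanh 0.891559) = (0.531, 0.712)

(0.531, 0.712)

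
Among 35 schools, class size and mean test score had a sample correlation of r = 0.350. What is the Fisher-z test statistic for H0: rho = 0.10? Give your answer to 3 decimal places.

Fisher z: atanh(0.350) = 0.365444, atanh(0.10) = 0.100335
z = (z_r − z_0)·√(n−3) = (0.365444 − 0.100335)·√32 = 0.265109 · 5.656854 = 1.500

1.500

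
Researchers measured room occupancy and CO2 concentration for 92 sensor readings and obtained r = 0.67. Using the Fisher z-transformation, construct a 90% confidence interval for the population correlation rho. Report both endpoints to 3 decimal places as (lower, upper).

z_r = atanh(0.67) = 0.810743;  SE = 1/√(n−3) = 1/√89 = 0.106000
z-limits: 0.810743 ± 1.645·0.106000 = 0.810743 ± 0.174370 = [0.636373, 0.985113]
ρ-limits: (tanh 0.636373, tanh 0.985113) = (0.562, 0.755)

(0.562, 0.755)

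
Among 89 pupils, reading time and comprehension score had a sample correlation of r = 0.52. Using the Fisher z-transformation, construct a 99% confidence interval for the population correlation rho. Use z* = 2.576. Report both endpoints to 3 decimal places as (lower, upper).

z_r = atanh(0.52) = 0.576340;  SE = 1/√(n−3) = 1/√86 = 0.107833
z-limits: 0.576340 ± 2.576·0.107833 = 0.576340 ± 0.277778 = [0.298562, 0.854118]
ρ-limits: (tanh 0.298562, tanh 0.854118) = (0.290, 0.693)

(0.290, 0.693)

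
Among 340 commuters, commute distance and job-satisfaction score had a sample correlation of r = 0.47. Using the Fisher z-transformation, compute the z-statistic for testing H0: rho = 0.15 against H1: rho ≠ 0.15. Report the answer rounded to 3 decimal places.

6.589

z_r = atanh(0.47) = 0.510070,  z_0 = atanh(0.15) = 0.151140
SE = 1/√(n−3) = 1/√337 = 0.054473
z = (z_r − z_0)/SE = (0.510070 − 0.151140) / 0.054473 = 0.358930 / 0.054473 = 6.589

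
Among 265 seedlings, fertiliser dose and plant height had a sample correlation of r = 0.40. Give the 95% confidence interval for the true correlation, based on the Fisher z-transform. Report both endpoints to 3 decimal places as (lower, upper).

Fisher z: z_r = atanh(r) = ½·ln((1+0.40)/(1−0.40)) = 0.423649
SE(z) = 1/√(n−3) = 1/√262 = 0.061780
95% ⇒ z* = 1.960; margin = 1.960·0.061780 = 0.121089
CI on z-scale: (0.302560, 0.544738)
Back-transform: tanh(0.302560) = 0.293654, tanh(0.544738) = 0.496566

(0.294, 0.497)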